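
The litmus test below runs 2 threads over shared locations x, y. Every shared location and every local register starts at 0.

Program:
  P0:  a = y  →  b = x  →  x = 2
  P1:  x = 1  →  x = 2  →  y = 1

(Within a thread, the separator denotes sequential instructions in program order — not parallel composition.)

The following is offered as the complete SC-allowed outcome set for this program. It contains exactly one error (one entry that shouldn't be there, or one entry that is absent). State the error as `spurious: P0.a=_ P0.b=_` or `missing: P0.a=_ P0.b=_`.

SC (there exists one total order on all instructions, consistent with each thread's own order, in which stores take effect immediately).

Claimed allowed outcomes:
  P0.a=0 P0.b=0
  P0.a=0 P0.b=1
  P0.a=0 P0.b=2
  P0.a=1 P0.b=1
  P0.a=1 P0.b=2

spurious: P0.a=1 P0.b=1

outcome vector order: (P0.a,P0.b)
[SC] allowed = {00, 01, 02, 12}
claimed∖SC = {11}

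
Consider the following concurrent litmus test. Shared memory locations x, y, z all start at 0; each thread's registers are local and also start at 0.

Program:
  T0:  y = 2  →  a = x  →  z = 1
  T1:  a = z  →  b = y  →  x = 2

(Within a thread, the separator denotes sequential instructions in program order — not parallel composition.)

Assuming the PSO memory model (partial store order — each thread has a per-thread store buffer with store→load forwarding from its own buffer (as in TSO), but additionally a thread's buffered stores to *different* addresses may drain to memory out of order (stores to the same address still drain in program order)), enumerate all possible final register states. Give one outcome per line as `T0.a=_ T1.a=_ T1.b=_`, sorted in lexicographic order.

outcome vector order: (T0.a,T1.a,T1.b)
|PSO outcomes| = 6

T0.a=0 T1.a=0 T1.b=0
T0.a=0 T1.a=0 T1.b=2
T0.a=0 T1.a=1 T1.b=0
T0.a=0 T1.a=1 T1.b=2
T0.a=2 T1.a=0 T1.b=0
T0.a=2 T1.a=0 T1.b=2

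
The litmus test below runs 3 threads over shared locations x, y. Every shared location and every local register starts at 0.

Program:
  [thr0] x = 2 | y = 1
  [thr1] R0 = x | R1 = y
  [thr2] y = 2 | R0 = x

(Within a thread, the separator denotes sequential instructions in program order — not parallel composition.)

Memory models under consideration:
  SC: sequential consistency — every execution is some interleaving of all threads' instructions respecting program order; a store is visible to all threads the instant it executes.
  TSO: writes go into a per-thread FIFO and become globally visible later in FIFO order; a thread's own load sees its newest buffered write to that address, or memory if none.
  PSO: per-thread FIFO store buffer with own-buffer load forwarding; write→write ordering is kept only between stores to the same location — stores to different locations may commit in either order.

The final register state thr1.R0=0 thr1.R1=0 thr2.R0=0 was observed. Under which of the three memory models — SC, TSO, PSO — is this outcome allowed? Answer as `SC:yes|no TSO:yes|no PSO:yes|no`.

SC:yes TSO:yes PSO:yes

outcome vector order: (thr1.R0,thr1.R1,thr2.R0)
SC (11): (0,0,0), (0,0,2), (0,1,0), (0,1,2), (0,2,0), (0,2,2), (2,0,2), (2,1,0), (2,1,2), (2,2,0), (2,2,2)
TSO (12): (0,0,0), (0,0,2), (0,1,0), (0,1,2), (0,2,0), (0,2,2), (2,0,0), (2,0,2), (2,1,0), (2,1,2), (2,2,0), (2,2,2)
PSO (12): (0,0,0), (0,0,2), (0,1,0), (0,1,2), (0,2,0), (0,2,2), (2,0,0), (2,0,2), (2,1,0), (2,1,2), (2,2,0), (2,2,2)
target (0,0,0) ∈ {SC,TSO,PSO}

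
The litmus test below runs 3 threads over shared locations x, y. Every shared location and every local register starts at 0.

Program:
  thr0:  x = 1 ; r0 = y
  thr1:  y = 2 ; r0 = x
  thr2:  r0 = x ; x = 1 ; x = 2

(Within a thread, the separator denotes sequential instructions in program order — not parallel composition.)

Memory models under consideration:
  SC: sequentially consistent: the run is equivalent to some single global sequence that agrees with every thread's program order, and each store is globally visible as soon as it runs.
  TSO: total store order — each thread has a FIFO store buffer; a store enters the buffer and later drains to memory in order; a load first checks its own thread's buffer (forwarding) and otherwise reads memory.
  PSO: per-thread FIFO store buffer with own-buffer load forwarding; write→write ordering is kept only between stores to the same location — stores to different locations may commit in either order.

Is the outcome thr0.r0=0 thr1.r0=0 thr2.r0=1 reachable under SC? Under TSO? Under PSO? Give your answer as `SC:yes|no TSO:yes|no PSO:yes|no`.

outcome vector order: (thr0.r0,thr1.r0,thr2.r0)
under SC → <0 1 0>; <0 1 1>; <0 2 0>; <0 2 1>; <2 0 0>; <2 0 1>; <2 1 0>; <2 1 1>; <2 2 0>; <2 2 1>
under TSO → <0 0 0>; <0 0 1>; <0 1 0>; <0 1 1>; <0 2 0>; <0 2 1>; <2 0 0>; <2 0 1>; <2 1 0>; <2 1 1>; <2 2 0>; <2 2 1>
under PSO → <0 0 0>; <0 0 1>; <0 1 0>; <0 1 1>; <0 2 0>; <0 2 1>; <2 0 0>; <2 0 1>; <2 1 0>; <2 1 1>; <2 2 0>; <2 2 1>
target <0 0 1> ∈ {TSO,PSO}

SC:no TSO:yes PSO:yes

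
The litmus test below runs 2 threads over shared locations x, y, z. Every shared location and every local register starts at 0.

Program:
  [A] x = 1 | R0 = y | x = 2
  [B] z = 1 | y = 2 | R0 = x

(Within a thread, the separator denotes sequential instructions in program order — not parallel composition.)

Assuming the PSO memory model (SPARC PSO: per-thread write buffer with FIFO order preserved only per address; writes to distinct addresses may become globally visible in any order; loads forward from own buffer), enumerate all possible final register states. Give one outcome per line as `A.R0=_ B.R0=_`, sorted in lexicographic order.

A.R0=0 B.R0=0
A.R0=0 B.R0=1
A.R0=0 B.R0=2
A.R0=2 B.R0=0
A.R0=2 B.R0=1
A.R0=2 B.R0=2

outcome vector order: (A.R0,B.R0)
|PSO outcomes| = 6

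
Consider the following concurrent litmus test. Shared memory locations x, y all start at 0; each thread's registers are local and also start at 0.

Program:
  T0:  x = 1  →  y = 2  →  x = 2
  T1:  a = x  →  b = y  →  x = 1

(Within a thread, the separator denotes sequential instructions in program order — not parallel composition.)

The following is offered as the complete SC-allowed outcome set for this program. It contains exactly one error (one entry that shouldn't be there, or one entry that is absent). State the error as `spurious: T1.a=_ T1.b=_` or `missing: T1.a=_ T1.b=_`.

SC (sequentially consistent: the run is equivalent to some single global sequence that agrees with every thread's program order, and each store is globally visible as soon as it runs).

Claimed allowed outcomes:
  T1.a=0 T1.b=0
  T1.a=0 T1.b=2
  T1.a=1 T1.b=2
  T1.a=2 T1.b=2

outcome vector order: (T1.a,T1.b)
[SC] allowed = {00; 02; 10; 12; 22}
SC∖claimed = {10}

missing: T1.a=1 T1.b=0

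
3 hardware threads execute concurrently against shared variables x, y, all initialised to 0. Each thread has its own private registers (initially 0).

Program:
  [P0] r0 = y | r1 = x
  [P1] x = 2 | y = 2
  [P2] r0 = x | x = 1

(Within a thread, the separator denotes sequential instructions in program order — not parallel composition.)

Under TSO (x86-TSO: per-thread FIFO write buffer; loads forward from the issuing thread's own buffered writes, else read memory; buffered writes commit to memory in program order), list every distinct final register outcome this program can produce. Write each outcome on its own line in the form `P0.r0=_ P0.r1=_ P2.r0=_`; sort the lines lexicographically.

outcome vector order: (P0.r0,P0.r1,P2.r0)
|TSO outcomes| = 10

P0.r0=0 P0.r1=0 P2.r0=0
P0.r0=0 P0.r1=0 P2.r0=2
P0.r0=0 P0.r1=1 P2.r0=0
P0.r0=0 P0.r1=1 P2.r0=2
P0.r0=0 P0.r1=2 P2.r0=0
P0.r0=0 P0.r1=2 P2.r0=2
P0.r0=2 P0.r1=1 P2.r0=0
P0.r0=2 P0.r1=1 P2.r0=2
P0.r0=2 P0.r1=2 P2.r0=0
P0.r0=2 P0.r1=2 P2.r0=2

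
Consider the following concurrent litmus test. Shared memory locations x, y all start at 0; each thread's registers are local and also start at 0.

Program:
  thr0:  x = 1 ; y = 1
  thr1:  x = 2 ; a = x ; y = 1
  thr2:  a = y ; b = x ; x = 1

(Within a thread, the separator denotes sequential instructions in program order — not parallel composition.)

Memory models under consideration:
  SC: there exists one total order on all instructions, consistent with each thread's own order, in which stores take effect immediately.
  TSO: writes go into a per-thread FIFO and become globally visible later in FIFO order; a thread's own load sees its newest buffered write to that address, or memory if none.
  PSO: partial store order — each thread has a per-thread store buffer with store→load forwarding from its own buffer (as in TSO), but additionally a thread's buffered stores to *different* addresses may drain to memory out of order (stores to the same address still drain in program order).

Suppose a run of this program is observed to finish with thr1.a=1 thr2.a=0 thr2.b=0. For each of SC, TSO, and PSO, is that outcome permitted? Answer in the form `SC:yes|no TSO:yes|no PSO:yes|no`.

SC:yes TSO:yes PSO:yes

outcome vector order: (thr1.a,thr2.a,thr2.b)
[SC] allowed = {(1,0,0); (1,0,1); (1,0,2); (1,1,1); (1,1,2); (2,0,0); (2,0,1); (2,0,2); (2,1,1); (2,1,2)}
[TSO] allowed = {(1,0,0); (1,0,1); (1,0,2); (1,1,1); (1,1,2); (2,0,0); (2,0,1); (2,0,2); (2,1,1); (2,1,2)}
[PSO] allowed = {(1,0,0); (1,0,1); (1,0,2); (1,1,0); (1,1,1); (1,1,2); (2,0,0); (2,0,1); (2,0,2); (2,1,0); (2,1,1); (2,1,2)}
target (1,0,0) ∈ {SC,TSO,PSO}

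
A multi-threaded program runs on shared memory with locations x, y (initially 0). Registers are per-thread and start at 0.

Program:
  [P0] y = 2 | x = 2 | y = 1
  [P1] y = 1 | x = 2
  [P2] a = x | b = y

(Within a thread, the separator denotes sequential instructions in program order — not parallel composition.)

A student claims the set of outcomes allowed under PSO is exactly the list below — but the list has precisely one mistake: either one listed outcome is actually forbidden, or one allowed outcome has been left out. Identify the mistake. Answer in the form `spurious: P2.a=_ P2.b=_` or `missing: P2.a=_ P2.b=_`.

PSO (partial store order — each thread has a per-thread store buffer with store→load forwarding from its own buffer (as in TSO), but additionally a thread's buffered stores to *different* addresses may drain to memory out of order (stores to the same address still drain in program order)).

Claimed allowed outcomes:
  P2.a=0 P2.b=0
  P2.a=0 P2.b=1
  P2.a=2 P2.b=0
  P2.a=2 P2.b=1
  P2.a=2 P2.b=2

missing: P2.a=0 P2.b=2

outcome vector order: (P2.a,P2.b)
under PSO → (0,0); (0,1); (0,2); (2,0); (2,1); (2,2)
PSO∖claimed = {(0,2)}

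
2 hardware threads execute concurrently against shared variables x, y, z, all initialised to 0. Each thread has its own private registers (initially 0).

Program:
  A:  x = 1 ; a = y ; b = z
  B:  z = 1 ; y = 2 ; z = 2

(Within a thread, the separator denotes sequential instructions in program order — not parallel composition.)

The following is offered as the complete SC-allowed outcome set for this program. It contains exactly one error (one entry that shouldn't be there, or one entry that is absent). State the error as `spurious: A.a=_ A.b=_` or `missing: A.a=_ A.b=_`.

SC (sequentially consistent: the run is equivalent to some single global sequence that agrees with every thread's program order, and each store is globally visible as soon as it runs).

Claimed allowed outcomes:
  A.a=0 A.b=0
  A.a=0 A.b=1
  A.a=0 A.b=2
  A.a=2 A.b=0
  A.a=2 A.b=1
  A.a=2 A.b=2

spurious: A.a=2 A.b=0

outcome vector order: (A.a,A.b)
under SC → 0/0, 0/1, 0/2, 2/1, 2/2
claimed∖SC = {2/0}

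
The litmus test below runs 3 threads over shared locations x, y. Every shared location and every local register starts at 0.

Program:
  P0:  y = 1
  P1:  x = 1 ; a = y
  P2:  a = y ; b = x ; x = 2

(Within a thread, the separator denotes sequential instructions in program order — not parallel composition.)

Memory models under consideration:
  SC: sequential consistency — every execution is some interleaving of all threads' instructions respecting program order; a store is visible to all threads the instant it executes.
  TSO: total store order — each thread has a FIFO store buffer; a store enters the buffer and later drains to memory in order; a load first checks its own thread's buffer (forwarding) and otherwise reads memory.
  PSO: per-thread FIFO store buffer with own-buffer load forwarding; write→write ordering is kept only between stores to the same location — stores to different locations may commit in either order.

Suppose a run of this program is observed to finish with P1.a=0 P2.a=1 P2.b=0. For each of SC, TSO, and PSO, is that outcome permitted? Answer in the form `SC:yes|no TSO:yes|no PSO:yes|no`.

SC:no TSO:yes PSO:yes

outcome vector order: (P1.a,P2.a,P2.b)
SC: 7 outcomes — {(0,0,0); (0,0,1); (0,1,1); (1,0,0); (1,0,1); (1,1,0); (1,1,1)}
TSO: 8 outcomes — {(0,0,0); (0,0,1); (0,1,0); (0,1,1); (1,0,0); (1,0,1); (1,1,0); (1,1,1)}
PSO: 8 outcomes — {(0,0,0); (0,0,1); (0,1,0); (0,1,1); (1,0,0); (1,0,1); (1,1,0); (1,1,1)}
target (0,1,0) ∈ {TSO,PSO}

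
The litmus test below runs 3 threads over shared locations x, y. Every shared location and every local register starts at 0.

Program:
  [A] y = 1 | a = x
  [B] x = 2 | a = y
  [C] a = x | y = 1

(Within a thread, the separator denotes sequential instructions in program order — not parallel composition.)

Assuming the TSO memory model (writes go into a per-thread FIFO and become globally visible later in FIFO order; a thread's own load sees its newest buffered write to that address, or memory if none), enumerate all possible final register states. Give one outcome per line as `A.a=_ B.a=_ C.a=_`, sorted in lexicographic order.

A.a=0 B.a=0 C.a=0
A.a=0 B.a=0 C.a=2
A.a=0 B.a=1 C.a=0
A.a=0 B.a=1 C.a=2
A.a=2 B.a=0 C.a=0
A.a=2 B.a=0 C.a=2
A.a=2 B.a=1 C.a=0
A.a=2 B.a=1 C.a=2

outcome vector order: (A.a,B.a,C.a)
|TSO outcomes| = 8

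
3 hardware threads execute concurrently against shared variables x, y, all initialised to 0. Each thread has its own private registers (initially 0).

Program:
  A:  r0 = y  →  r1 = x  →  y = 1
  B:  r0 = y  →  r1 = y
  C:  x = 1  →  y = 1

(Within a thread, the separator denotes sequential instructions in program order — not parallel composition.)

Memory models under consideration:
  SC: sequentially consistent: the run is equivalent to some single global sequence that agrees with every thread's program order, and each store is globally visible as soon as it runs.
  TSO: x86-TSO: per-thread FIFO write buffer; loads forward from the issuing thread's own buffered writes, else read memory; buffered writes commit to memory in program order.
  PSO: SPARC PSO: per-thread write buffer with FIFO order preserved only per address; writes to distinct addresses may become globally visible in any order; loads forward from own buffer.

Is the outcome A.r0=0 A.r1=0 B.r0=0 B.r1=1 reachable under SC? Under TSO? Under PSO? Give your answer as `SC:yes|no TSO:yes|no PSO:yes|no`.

SC:yes TSO:yes PSO:yes

outcome vector order: (A.r0,A.r1,B.r0,B.r1)
[SC] allowed = {<0 0 0 0>, <0 0 0 1>, <0 0 1 1>, <0 1 0 0>, <0 1 0 1>, <0 1 1 1>, <1 1 0 0>, <1 1 0 1>, <1 1 1 1>}
[TSO] allowed = {<0 0 0 0>, <0 0 0 1>, <0 0 1 1>, <0 1 0 0>, <0 1 0 1>, <0 1 1 1>, <1 1 0 0>, <1 1 0 1>, <1 1 1 1>}
[PSO] allowed = {<0 0 0 0>, <0 0 0 1>, <0 0 1 1>, <0 1 0 0>, <0 1 0 1>, <0 1 1 1>, <1 0 0 0>, <1 0 0 1>, <1 0 1 1>, <1 1 0 0>, <1 1 0 1>, <1 1 1 1>}
target <0 0 0 1> ∈ {SC,TSO,PSO}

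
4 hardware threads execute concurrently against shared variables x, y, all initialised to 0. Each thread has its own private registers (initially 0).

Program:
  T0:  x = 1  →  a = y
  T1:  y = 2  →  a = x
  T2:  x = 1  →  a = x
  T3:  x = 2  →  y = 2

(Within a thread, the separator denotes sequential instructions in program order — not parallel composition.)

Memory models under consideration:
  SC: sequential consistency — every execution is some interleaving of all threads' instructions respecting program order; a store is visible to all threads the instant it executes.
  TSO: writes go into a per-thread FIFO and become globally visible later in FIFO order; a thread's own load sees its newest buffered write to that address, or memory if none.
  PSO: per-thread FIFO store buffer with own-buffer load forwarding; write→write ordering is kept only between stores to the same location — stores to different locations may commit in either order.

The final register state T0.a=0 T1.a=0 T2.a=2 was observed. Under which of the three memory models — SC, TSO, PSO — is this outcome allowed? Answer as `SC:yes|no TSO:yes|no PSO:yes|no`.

outcome vector order: (T0.a,T1.a,T2.a)
under SC → <0 1 1> <0 1 2> <0 2 1> <0 2 2> <2 0 1> <2 0 2> <2 1 1> <2 1 2> <2 2 1> <2 2 2>
under TSO → <0 0 1> <0 0 2> <0 1 1> <0 1 2> <0 2 1> <0 2 2> <2 0 1> <2 0 2> <2 1 1> <2 1 2> <2 2 1> <2 2 2>
under PSO → <0 0 1> <0 0 2> <0 1 1> <0 1 2> <0 2 1> <0 2 2> <2 0 1> <2 0 2> <2 1 1> <2 1 2> <2 2 1> <2 2 2>
target <0 0 2> ∈ {TSO,PSO}

SC:no TSO:yes PSO:yes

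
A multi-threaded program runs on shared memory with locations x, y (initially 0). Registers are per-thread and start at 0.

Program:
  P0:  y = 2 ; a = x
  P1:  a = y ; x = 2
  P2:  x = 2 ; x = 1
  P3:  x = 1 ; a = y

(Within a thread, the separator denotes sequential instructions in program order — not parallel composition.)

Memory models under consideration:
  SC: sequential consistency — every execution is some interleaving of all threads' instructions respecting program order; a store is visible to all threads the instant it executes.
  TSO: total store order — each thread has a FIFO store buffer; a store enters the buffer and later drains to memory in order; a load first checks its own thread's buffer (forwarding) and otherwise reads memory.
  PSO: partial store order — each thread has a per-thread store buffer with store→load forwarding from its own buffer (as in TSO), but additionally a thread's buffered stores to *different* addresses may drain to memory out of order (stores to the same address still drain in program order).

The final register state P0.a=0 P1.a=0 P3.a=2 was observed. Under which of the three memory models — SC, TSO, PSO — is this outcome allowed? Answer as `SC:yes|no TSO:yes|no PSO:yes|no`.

SC:yes TSO:yes PSO:yes

outcome vector order: (P0.a,P1.a,P3.a)
under SC → <0 0 2>, <0 2 2>, <1 0 0>, <1 0 2>, <1 2 0>, <1 2 2>, <2 0 0>, <2 0 2>, <2 2 0>, <2 2 2>
under TSO → <0 0 0>, <0 0 2>, <0 2 0>, <0 2 2>, <1 0 0>, <1 0 2>, <1 2 0>, <1 2 2>, <2 0 0>, <2 0 2>, <2 2 0>, <2 2 2>
under PSO → <0 0 0>, <0 0 2>, <0 2 0>, <0 2 2>, <1 0 0>, <1 0 2>, <1 2 0>, <1 2 2>, <2 0 0>, <2 0 2>, <2 2 0>, <2 2 2>
target <0 0 2> ∈ {SC,TSO,PSO}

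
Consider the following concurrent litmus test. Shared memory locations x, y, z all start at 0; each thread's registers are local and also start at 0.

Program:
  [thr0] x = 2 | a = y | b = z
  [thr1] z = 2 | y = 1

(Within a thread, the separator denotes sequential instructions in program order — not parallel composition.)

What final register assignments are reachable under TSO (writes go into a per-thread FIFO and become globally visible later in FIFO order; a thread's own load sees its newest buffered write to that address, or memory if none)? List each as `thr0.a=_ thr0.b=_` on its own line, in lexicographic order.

thr0.a=0 thr0.b=0
thr0.a=0 thr0.b=2
thr0.a=1 thr0.b=2

outcome vector order: (thr0.a,thr0.b)
|TSO outcomes| = 3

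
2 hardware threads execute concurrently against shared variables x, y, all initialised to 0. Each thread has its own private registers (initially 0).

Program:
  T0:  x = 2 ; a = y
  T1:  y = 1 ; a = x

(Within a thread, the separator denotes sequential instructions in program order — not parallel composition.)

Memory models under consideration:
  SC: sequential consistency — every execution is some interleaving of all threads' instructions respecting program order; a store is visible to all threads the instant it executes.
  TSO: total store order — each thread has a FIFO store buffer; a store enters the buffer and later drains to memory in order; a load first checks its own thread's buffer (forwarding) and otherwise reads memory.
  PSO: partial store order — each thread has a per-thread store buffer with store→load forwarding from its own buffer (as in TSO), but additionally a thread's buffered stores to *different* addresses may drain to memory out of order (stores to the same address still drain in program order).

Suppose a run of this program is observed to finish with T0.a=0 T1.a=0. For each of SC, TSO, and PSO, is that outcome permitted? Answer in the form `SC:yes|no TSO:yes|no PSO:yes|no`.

outcome vector order: (T0.a,T1.a)
[SC] allowed = {(0,2) (1,0) (1,2)}
[TSO] allowed = {(0,0) (0,2) (1,0) (1,2)}
[PSO] allowed = {(0,0) (0,2) (1,0) (1,2)}
target (0,0) ∈ {TSO,PSO}

SC:no TSO:yes PSO:yes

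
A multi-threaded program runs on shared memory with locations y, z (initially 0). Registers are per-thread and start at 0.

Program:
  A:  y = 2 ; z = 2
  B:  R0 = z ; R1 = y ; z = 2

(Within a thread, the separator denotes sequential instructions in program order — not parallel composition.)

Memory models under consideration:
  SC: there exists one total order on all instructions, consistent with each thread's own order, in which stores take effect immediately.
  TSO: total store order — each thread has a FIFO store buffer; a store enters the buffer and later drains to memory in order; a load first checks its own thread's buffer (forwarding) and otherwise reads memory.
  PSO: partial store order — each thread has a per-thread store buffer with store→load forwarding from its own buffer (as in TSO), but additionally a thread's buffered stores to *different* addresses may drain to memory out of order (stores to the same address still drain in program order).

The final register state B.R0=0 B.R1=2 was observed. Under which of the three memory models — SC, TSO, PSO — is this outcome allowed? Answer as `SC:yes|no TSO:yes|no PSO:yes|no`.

outcome vector order: (B.R0,B.R1)
SC (3): <0 0>, <0 2>, <2 2>
TSO (3): <0 0>, <0 2>, <2 2>
PSO (4): <0 0>, <0 2>, <2 0>, <2 2>
target <0 2> ∈ {SC,TSO,PSO}

SC:yes TSO:yes PSO:yes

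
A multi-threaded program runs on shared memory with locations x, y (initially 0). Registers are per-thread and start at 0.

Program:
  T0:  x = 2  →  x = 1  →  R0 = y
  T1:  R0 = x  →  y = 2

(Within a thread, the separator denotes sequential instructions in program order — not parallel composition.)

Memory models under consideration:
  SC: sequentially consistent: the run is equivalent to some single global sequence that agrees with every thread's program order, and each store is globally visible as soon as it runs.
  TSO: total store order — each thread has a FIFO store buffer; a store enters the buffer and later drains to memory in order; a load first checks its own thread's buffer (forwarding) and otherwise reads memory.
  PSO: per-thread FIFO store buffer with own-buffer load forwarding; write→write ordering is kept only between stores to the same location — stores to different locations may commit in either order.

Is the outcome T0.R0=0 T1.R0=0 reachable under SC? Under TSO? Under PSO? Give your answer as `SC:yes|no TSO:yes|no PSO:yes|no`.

outcome vector order: (T0.R0,T1.R0)
SC (6): 0/0; 0/1; 0/2; 2/0; 2/1; 2/2
TSO (6): 0/0; 0/1; 0/2; 2/0; 2/1; 2/2
PSO (6): 0/0; 0/1; 0/2; 2/0; 2/1; 2/2
target 0/0 ∈ {SC,TSO,PSO}

SC:yes TSO:yes PSO:yes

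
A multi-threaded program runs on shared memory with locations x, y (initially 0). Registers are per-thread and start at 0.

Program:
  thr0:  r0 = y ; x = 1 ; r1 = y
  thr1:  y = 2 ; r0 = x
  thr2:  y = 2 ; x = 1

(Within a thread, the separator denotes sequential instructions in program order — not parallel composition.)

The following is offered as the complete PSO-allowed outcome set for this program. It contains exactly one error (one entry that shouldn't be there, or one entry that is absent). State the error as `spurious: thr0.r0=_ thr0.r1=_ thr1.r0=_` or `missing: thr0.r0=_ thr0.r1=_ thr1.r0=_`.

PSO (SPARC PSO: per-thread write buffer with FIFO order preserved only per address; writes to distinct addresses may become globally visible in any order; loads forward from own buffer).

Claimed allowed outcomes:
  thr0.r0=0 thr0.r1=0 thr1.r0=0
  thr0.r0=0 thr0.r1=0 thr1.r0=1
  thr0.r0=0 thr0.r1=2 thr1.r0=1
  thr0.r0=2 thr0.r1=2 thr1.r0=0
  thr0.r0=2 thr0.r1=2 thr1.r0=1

missing: thr0.r0=0 thr0.r1=2 thr1.r0=0

outcome vector order: (thr0.r0,thr0.r1,thr1.r0)
PSO: 6 outcomes — {<0 0 0>, <0 0 1>, <0 2 0>, <0 2 1>, <2 2 0>, <2 2 1>}
PSO∖claimed = {<0 2 0>}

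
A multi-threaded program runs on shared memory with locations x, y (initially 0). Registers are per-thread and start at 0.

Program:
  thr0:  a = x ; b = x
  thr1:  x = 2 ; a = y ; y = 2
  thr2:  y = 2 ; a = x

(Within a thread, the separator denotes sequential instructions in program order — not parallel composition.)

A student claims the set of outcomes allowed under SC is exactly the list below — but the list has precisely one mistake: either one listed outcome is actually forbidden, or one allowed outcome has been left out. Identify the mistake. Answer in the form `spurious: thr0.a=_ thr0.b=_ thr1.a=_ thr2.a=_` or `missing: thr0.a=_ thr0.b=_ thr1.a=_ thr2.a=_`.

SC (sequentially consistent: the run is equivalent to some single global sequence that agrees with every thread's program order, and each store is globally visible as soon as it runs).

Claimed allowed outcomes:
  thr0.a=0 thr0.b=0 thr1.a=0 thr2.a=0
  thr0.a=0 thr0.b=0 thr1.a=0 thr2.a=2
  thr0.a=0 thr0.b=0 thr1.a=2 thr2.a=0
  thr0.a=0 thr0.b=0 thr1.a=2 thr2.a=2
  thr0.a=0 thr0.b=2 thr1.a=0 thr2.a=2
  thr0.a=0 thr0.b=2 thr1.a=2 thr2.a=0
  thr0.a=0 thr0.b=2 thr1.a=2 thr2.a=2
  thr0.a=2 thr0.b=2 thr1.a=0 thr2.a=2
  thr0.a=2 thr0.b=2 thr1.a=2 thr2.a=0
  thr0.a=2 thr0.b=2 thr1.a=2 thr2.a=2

outcome vector order: (thr0.a,thr0.b,thr1.a,thr2.a)
SC: 9 outcomes — {0/0/0/2, 0/0/2/0, 0/0/2/2, 0/2/0/2, 0/2/2/0, 0/2/2/2, 2/2/0/2, 2/2/2/0, 2/2/2/2}
claimed∖SC = {0/0/0/0}

spurious: thr0.a=0 thr0.b=0 thr1.a=0 thr2.a=0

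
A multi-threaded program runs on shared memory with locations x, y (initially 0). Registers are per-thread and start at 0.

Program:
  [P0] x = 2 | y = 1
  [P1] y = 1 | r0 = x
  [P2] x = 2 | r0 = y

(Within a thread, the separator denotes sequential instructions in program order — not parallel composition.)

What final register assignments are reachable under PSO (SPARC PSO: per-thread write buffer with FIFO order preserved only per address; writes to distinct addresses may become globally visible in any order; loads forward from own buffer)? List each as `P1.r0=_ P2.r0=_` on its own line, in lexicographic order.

P1.r0=0 P2.r0=0
P1.r0=0 P2.r0=1
P1.r0=2 P2.r0=0
P1.r0=2 P2.r0=1

outcome vector order: (P1.r0,P2.r0)
|PSO outcomes| = 4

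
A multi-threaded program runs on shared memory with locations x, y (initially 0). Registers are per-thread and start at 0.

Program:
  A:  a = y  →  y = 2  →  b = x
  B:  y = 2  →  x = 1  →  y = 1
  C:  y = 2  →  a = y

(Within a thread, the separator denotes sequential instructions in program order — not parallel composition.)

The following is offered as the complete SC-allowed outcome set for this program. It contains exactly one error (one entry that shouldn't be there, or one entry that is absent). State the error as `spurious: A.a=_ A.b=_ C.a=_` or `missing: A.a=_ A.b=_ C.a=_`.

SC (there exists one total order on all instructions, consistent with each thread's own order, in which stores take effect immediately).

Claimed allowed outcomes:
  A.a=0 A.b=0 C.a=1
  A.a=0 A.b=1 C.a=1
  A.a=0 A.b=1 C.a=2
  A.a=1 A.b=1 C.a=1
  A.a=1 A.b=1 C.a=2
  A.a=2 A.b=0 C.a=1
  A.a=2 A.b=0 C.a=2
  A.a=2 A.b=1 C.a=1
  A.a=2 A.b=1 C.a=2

missing: A.a=0 A.b=0 C.a=2

outcome vector order: (A.a,A.b,C.a)
SC: 10 outcomes — {<0 0 1>, <0 0 2>, <0 1 1>, <0 1 2>, <1 1 1>, <1 1 2>, <2 0 1>, <2 0 2>, <2 1 1>, <2 1 2>}
SC∖claimed = {<0 0 2>}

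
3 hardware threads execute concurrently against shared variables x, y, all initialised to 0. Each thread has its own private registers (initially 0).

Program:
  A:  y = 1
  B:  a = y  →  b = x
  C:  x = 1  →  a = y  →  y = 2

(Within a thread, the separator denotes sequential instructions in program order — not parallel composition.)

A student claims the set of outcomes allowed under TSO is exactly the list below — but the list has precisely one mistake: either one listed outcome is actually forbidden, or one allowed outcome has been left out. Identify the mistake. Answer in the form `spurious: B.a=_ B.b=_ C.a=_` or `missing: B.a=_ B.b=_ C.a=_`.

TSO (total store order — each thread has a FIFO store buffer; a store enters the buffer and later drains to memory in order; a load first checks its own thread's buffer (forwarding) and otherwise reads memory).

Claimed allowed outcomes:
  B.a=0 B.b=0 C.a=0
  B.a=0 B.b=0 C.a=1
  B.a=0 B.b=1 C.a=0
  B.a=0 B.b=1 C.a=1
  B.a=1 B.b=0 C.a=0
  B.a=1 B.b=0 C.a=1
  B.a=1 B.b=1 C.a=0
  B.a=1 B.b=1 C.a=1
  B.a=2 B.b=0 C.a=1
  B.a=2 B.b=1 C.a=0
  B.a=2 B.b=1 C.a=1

spurious: B.a=2 B.b=0 C.a=1

outcome vector order: (B.a,B.b,C.a)
[TSO] allowed = {0/0/0, 0/0/1, 0/1/0, 0/1/1, 1/0/0, 1/0/1, 1/1/0, 1/1/1, 2/1/0, 2/1/1}
claimed∖TSO = {2/0/1}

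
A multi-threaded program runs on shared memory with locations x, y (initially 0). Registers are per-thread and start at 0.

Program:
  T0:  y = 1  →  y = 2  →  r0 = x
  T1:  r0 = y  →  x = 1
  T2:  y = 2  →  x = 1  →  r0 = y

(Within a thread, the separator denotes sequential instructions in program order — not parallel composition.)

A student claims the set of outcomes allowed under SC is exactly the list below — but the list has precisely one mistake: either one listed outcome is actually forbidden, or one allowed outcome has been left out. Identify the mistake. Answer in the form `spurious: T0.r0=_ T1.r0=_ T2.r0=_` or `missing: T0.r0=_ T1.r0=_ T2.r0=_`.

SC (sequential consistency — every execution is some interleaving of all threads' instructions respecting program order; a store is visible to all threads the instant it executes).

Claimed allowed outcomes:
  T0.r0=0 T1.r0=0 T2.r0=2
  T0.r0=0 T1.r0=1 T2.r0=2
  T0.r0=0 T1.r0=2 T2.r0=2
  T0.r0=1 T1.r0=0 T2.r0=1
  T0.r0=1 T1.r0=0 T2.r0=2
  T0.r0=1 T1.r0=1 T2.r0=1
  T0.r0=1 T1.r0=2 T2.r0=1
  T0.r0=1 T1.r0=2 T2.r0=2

missing: T0.r0=1 T1.r0=1 T2.r0=2

outcome vector order: (T0.r0,T1.r0,T2.r0)
under SC → 002; 012; 022; 101; 102; 111; 112; 121; 122
SC∖claimed = {112}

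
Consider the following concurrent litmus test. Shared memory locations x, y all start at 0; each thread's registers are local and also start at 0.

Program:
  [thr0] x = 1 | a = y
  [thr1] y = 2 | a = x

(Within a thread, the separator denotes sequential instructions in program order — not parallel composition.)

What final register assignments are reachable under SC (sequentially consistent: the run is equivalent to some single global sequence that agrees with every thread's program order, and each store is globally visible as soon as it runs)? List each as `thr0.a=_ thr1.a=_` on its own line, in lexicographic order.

outcome vector order: (thr0.a,thr1.a)
|SC outcomes| = 3

thr0.a=0 thr1.a=1
thr0.a=2 thr1.a=0
thr0.a=2 thr1.a=1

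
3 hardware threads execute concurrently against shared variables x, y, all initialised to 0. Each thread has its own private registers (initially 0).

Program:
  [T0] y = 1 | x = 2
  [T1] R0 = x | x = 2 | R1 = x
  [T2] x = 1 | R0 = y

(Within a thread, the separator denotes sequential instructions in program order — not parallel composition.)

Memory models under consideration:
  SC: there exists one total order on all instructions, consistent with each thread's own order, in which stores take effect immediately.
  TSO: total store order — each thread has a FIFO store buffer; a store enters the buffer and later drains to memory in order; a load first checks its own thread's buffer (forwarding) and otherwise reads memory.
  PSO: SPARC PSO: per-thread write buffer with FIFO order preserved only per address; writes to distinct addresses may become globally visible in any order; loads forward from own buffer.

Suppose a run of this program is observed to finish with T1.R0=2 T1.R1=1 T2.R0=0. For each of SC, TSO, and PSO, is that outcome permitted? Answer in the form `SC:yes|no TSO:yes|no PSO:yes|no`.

SC:no TSO:yes PSO:yes

outcome vector order: (T1.R0,T1.R1,T2.R0)
SC (9): 0/1/0, 0/1/1, 0/2/0, 0/2/1, 1/2/0, 1/2/1, 2/1/1, 2/2/0, 2/2/1
TSO (10): 0/1/0, 0/1/1, 0/2/0, 0/2/1, 1/2/0, 1/2/1, 2/1/0, 2/1/1, 2/2/0, 2/2/1
PSO (10): 0/1/0, 0/1/1, 0/2/0, 0/2/1, 1/2/0, 1/2/1, 2/1/0, 2/1/1, 2/2/0, 2/2/1
target 2/1/0 ∈ {TSO,PSO}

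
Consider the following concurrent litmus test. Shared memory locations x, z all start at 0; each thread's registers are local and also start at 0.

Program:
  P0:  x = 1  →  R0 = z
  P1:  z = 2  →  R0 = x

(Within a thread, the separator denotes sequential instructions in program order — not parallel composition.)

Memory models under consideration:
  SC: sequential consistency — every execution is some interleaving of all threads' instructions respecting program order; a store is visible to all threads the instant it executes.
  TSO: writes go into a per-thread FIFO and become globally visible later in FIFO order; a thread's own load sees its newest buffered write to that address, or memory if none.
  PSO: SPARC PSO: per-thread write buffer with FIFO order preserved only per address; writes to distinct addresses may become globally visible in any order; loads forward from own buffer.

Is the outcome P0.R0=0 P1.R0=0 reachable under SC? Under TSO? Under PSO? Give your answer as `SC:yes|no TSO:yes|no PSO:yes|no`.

SC:no TSO:yes PSO:yes

outcome vector order: (P0.R0,P1.R0)
[SC] allowed = {(0,1); (2,0); (2,1)}
[TSO] allowed = {(0,0); (0,1); (2,0); (2,1)}
[PSO] allowed = {(0,0); (0,1); (2,0); (2,1)}
target (0,0) ∈ {TSO,PSO}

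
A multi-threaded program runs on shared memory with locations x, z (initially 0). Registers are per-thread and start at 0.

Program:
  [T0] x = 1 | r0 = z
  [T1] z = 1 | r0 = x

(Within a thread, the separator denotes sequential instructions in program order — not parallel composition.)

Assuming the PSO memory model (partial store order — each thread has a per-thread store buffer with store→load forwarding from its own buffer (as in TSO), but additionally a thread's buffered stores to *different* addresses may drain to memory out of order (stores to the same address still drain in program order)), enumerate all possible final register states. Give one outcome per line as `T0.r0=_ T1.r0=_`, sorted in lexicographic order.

outcome vector order: (T0.r0,T1.r0)
|PSO outcomes| = 4

T0.r0=0 T1.r0=0
T0.r0=0 T1.r0=1
T0.r0=1 T1.r0=0
T0.r0=1 T1.r0=1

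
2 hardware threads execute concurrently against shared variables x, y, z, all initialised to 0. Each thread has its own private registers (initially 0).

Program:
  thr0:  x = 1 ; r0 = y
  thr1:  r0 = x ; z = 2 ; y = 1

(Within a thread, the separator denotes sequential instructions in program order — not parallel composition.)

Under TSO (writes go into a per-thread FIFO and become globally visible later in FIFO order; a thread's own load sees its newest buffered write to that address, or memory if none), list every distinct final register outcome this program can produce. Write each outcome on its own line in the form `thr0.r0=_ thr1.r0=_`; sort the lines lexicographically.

thr0.r0=0 thr1.r0=0
thr0.r0=0 thr1.r0=1
thr0.r0=1 thr1.r0=0
thr0.r0=1 thr1.r0=1

outcome vector order: (thr0.r0,thr1.r0)
|TSO outcomes| = 4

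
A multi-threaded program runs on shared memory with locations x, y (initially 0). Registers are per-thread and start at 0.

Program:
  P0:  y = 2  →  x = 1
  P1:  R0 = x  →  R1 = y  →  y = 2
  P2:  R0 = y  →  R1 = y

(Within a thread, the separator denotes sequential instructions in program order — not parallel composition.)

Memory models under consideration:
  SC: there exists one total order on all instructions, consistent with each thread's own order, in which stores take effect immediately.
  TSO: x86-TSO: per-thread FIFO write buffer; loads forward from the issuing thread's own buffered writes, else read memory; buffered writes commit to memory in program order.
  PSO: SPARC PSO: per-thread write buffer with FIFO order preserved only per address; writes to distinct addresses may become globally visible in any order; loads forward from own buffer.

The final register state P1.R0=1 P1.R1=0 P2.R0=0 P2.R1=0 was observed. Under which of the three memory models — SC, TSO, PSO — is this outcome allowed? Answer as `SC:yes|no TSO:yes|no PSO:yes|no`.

outcome vector order: (P1.R0,P1.R1,P2.R0,P2.R1)
[SC] allowed = {(0,0,0,0), (0,0,0,2), (0,0,2,2), (0,2,0,0), (0,2,0,2), (0,2,2,2), (1,2,0,0), (1,2,0,2), (1,2,2,2)}
[TSO] allowed = {(0,0,0,0), (0,0,0,2), (0,0,2,2), (0,2,0,0), (0,2,0,2), (0,2,2,2), (1,2,0,0), (1,2,0,2), (1,2,2,2)}
[PSO] allowed = {(0,0,0,0), (0,0,0,2), (0,0,2,2), (0,2,0,0), (0,2,0,2), (0,2,2,2), (1,0,0,0), (1,0,0,2), (1,0,2,2), (1,2,0,0), (1,2,0,2), (1,2,2,2)}
target (1,0,0,0) ∈ {PSO}

SC:no TSO:no PSO:yes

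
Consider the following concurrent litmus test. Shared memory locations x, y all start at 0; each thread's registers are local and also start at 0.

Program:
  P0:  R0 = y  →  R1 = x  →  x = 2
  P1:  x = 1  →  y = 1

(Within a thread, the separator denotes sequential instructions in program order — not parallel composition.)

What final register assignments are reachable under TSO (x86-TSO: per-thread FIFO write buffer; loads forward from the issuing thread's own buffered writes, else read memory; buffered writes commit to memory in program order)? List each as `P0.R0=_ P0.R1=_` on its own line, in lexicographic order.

P0.R0=0 P0.R1=0
P0.R0=0 P0.R1=1
P0.R0=1 P0.R1=1

outcome vector order: (P0.R0,P0.R1)
|TSO outcomes| = 3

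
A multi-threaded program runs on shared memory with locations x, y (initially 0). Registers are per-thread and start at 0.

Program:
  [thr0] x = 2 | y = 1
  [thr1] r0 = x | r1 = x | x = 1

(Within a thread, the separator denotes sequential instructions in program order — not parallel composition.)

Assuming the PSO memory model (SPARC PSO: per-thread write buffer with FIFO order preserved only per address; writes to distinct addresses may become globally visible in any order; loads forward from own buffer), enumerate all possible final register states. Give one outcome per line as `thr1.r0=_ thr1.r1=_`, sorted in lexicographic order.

thr1.r0=0 thr1.r1=0
thr1.r0=0 thr1.r1=2
thr1.r0=2 thr1.r1=2

outcome vector order: (thr1.r0,thr1.r1)
|PSO outcomes| = 3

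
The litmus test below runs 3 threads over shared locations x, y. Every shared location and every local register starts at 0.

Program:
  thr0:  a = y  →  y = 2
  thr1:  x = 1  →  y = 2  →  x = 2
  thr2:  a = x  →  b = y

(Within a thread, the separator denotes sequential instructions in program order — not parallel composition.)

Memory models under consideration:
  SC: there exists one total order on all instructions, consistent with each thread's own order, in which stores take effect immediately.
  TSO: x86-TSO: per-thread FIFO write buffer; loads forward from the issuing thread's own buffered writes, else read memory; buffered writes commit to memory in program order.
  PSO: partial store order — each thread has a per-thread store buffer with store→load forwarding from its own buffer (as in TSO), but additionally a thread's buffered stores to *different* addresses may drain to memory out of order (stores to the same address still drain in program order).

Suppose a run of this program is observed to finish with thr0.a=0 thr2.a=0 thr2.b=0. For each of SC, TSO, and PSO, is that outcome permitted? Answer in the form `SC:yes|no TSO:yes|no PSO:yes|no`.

outcome vector order: (thr0.a,thr2.a,thr2.b)
SC (10): <0 0 0> <0 0 2> <0 1 0> <0 1 2> <0 2 2> <2 0 0> <2 0 2> <2 1 0> <2 1 2> <2 2 2>
TSO (10): <0 0 0> <0 0 2> <0 1 0> <0 1 2> <0 2 2> <2 0 0> <2 0 2> <2 1 0> <2 1 2> <2 2 2>
PSO (12): <0 0 0> <0 0 2> <0 1 0> <0 1 2> <0 2 0> <0 2 2> <2 0 0> <2 0 2> <2 1 0> <2 1 2> <2 2 0> <2 2 2>
target <0 0 0> ∈ {SC,TSO,PSO}

SC:yes TSO:yes PSO:yes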